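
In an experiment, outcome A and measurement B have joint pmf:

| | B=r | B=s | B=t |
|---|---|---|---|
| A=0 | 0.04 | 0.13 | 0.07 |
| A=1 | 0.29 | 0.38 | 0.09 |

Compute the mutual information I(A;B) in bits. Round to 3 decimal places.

0.043 bits

Marginals: p(A) = (0.2400, 0.7600), p(B) = (0.3300, 0.5100, 0.1600).
I(A;B) = Σ p(x,y)·log₂[p(x,y)/(p(x)p(y))].
  (0,r): 0.04·log₂(0.5051) = -0.0394
  (0,s): 0.13·log₂(1.0621) = 0.0113
  (0,t): 0.07·log₂(1.8229) = 0.0606
  (1,r): 0.29·log₂(1.1563) = 0.0608
  (1,s): 0.38·log₂(0.9804) = -0.0109
  (1,t): 0.09·log₂(0.7401) = -0.0391
Sum = 0.043 bits.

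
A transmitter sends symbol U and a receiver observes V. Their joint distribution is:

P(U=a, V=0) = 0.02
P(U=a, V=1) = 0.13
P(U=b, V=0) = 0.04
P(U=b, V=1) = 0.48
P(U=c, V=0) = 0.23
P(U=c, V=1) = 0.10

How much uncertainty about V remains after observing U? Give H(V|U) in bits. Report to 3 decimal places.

0.580 bits

Marginals: p(U) = (0.1500, 0.5200, 0.3300), p(V) = (0.2900, 0.7100).
H(V|U) = Σ p(U) · H(V|U=·).
  U=a: p=0.1500, H(V|U=a) = 0.5665
  U=b: p=0.5200, H(V|U=b) = 0.3912
  U=c: p=0.3300, H(V|U=c) = 0.8850
Weighted sum = 0.580 bits.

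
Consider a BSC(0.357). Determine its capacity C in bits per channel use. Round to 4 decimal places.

Binary symmetric channel: C = 1 − h₂(ε) where h₂ is the binary entropy function.
h₂(0.357) = −0.357·log₂0.357 − 0.643·log₂0.643 = 0.9402.
C = 1 − 0.9402 = 0.0598 bits per channel use.

0.0598 bits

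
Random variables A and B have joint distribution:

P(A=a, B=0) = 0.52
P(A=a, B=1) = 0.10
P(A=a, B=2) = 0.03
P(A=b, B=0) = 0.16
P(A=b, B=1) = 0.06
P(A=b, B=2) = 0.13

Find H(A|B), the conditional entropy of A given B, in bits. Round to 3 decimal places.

Chain rule: H(A|B) = H(A,B) − H(B).
Marginals: p(A) = (0.6500, 0.3500), p(B) = (0.6800, 0.1600, 0.1600).
H(A,B) = 2.0237 bits; H(B) = 1.2244 bits.
H(A|B) = 2.0237 − 1.2244 = 0.799 bits.

0.799 bits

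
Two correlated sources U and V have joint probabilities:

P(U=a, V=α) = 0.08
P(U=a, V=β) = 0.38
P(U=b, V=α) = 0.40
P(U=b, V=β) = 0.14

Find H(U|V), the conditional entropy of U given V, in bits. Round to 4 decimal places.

Marginals: p(U) = (0.4600, 0.5400), p(V) = (0.4800, 0.5200).
H(U|V) = Σ p(V) · H(U|V=·).
  V=α: p=0.4800, H(U|V=α) = 0.6500
  V=β: p=0.5200, H(U|V=β) = 0.8404
Weighted sum = 0.7490 bits.

0.7490 bits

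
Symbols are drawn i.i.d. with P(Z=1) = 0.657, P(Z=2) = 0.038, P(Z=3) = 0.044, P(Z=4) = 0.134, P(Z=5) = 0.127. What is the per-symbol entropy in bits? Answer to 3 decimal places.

1.542 bits

H(Z) = −Σ p·log₂ p.
  −(0.657)·log₂(0.657) = 0.3982
  −(0.038)·log₂(0.038) = 0.1793
  −(0.044)·log₂(0.044) = 0.1983
  −(0.134)·log₂(0.134) = 0.3886
  −(0.127)·log₂(0.127) = 0.3781
Sum: 0.3982 + 0.1793 + 0.1983 + 0.3886 + 0.3781 = 1.542 bits.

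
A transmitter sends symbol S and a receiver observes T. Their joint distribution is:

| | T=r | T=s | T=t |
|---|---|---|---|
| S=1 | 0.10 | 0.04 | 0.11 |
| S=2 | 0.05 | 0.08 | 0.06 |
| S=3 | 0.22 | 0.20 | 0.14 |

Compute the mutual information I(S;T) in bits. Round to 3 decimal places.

Marginals: p(S) = (0.2500, 0.1900, 0.5600), p(T) = (0.3700, 0.3200, 0.3100).
I(S;T) = Σ p(x,y)·log₂[p(x,y)/(p(x)p(y))].
  (1,r): 0.10·log₂(1.0811) = 0.0112
  (1,s): 0.04·log₂(0.5000) = -0.0400
  (1,t): 0.11·log₂(1.4194) = 0.0556
  (2,r): 0.05·log₂(0.7112) = -0.0246
  (2,s): 0.08·log₂(1.3158) = 0.0317
  (2,t): 0.06·log₂(1.0187) = 0.0016
  (3,r): 0.22·log₂(1.0618) = 0.0190
  (3,s): 0.20·log₂(1.1161) = 0.0317
  (3,t): 0.14·log₂(0.8065) = -0.0434
Sum = 0.043 bits.

0.043 bits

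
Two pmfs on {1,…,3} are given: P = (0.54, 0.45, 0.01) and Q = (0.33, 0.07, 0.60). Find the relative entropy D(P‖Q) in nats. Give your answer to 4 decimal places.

D(P‖Q) = Σ p·ln(p/q).
  0.54·ln(0.54/0.33) = 0.26594
  0.45·ln(0.45/0.07) = 0.83734
  0.01·ln(0.01/0.60) = -0.04094
D(P‖Q) = 1.0623 nats.

1.0623 nats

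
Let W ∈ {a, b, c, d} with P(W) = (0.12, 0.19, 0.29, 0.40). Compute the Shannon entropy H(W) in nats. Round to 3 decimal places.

1.295 nats

H(W) = −Σ p·ln p.
  −(0.12)·ln(0.12) = 0.2544
  −(0.19)·ln(0.19) = 0.3155
  −(0.29)·ln(0.29) = 0.3590
  −(0.40)·ln(0.40) = 0.3665
Sum: 0.2544 + 0.3155 + 0.3590 + 0.3665 = 1.295 nats.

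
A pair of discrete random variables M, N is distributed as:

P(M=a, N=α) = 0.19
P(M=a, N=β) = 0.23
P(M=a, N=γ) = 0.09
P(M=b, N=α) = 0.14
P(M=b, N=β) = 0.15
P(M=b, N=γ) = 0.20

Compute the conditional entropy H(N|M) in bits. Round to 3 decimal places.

Chain rule: H(N|M) = H(M,N) − H(M).
Marginals: p(M) = (0.5100, 0.4900), p(N) = (0.3300, 0.3800, 0.2900).
H(M,N) = 2.5276 bits; H(M) = 0.9997 bits.
H(N|M) = 2.5276 − 0.9997 = 1.528 bits.

1.528 bits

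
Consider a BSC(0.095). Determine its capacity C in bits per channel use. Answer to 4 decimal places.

Binary symmetric channel: C = 1 − h₂(ε) where h₂ is the binary entropy function.
h₂(0.095) = −0.095·log₂0.095 − 0.905·log₂0.905 = 0.4529.
C = 1 − 0.4529 = 0.5471 bits per channel use.

0.5471 bits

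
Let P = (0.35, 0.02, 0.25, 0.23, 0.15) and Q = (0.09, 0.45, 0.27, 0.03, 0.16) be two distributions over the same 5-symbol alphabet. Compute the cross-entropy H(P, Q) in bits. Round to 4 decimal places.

3.2713 bits

H(P,Q) = −Σ p·log₂ q.
  −0.35·log₂(0.09) = 1.21588
  −0.02·log₂(0.45) = 0.02304
  −0.25·log₂(0.27) = 0.47224
  −0.23·log₂(0.03) = 1.16355
  −0.15·log₂(0.16) = 0.39658
H(P,Q) = 3.2713 bits.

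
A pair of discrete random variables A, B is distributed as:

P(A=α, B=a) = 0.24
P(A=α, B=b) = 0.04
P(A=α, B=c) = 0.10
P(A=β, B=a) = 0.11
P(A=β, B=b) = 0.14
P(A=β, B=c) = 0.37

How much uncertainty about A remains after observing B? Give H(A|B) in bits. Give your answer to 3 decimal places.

0.803 bits

Marginals: p(A) = (0.3800, 0.6200), p(B) = (0.3500, 0.1800, 0.4700).
H(A|B) = Σ p(B) · H(A|B=·).
  B=a: p=0.3500, H(A|B=a) = 0.8981
  B=b: p=0.1800, H(A|B=b) = 0.7642
  B=c: p=0.4700, H(A|B=c) = 0.7467
Weighted sum = 0.803 bits.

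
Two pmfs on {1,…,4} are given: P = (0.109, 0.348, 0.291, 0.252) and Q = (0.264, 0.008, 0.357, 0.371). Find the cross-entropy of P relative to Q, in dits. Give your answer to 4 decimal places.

1.0315 dits

H(P,Q) = −Σ p·log₁₀ q.
  −0.109·log₁₀(0.264) = 0.06305
  −0.348·log₁₀(0.008) = 0.72972
  −0.291·log₁₀(0.357) = 0.13017
  −0.252·log₁₀(0.371) = 0.10852
H(P,Q) = 1.0315 dits.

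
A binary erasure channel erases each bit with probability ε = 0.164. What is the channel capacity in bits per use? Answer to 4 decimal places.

0.8360 bits

Binary erasure channel: capacity C = 1 − ε.
C = 1 − 0.164 = 0.8360 bits per channel use.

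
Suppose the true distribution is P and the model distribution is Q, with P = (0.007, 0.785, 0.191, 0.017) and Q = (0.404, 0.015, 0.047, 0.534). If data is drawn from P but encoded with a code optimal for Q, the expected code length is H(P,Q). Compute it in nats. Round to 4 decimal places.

H(P,Q) = −Σ p·ln q.
  −0.007·ln(0.404) = 0.00634
  −0.785·ln(0.015) = 3.29677
  −0.191·ln(0.047) = 0.58400
  −0.017·ln(0.534) = 0.01067
H(P,Q) = 3.8978 nats.

3.8978 nats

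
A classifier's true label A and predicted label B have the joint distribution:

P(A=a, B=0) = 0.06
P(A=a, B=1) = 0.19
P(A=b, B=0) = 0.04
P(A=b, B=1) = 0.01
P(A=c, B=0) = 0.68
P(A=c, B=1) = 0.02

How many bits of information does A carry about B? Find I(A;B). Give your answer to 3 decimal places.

0.394 bits

Marginals: p(A) = (0.2500, 0.0500, 0.7000), p(B) = (0.7800, 0.2200).
I(A;B) = H(A) + H(B) − H(A,B).
H(A) = 1.0763, H(B) = 0.7602, H(A,B) = 1.4422.
I(A;B) = 1.0763 + 0.7602 − 1.4422 = 0.394 bits.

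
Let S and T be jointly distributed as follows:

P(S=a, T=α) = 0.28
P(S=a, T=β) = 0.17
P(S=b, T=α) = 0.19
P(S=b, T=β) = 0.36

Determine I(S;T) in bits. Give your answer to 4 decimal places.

0.0555 bits

Marginals: p(S) = (0.4500, 0.5500), p(T) = (0.4700, 0.5300).
I(S;T) = Σ p(x,y)·log₂[p(x,y)/(p(x)p(y))].
  (a,α): 0.28·log₂(1.3239) = 0.11334
  (a,β): 0.17·log₂(0.7128) = -0.08304
  (b,α): 0.19·log₂(0.7350) = -0.08439
  (b,β): 0.36·log₂(1.2350) = 0.10962
Sum = 0.0555 bits.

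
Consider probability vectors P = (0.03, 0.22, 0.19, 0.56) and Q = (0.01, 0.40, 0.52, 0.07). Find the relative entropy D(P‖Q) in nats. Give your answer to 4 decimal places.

D(P‖Q) = Σ p·ln(p/q).
  0.03·ln(0.03/0.01) = 0.03296
  0.22·ln(0.22/0.40) = -0.13152
  0.19·ln(0.19/0.52) = -0.19129
  0.56·ln(0.56/0.07) = 1.16449
D(P‖Q) = 0.8746 nats.

0.8746 nats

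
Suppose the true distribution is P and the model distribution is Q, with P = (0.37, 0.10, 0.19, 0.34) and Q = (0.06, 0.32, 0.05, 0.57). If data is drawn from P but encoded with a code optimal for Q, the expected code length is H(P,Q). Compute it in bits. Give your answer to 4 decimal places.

H(P,Q) = −Σ p·log₂ q.
  −0.37·log₂(0.06) = 1.50179
  −0.10·log₂(0.32) = 0.16439
  −0.19·log₂(0.05) = 0.82117
  −0.34·log₂(0.57) = 0.27573
H(P,Q) = 2.7631 bits.

2.7631 bits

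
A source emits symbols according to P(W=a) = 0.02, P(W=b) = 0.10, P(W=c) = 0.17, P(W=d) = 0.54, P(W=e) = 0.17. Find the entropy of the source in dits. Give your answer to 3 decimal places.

0.540 dits

H(W) = −Σ p·log₁₀ p.
  −(0.02)·log₁₀(0.02) = 0.0340
  −(0.10)·log₁₀(0.10) = 0.1000
  −(0.17)·log₁₀(0.17) = 0.1308
  −(0.54)·log₁₀(0.54) = 0.1445
  −(0.17)·log₁₀(0.17) = 0.1308
Sum: 0.0340 + 0.1000 + 0.1308 + 0.1445 + 0.1308 = 0.540 dits.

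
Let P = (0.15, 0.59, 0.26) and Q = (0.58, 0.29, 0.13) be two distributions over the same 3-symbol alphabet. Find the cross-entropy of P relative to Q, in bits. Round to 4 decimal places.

1.9368 bits

H(P,Q) = −Σ p·log₂ q.
  −0.15·log₂(0.58) = 0.11788
  −0.59·log₂(0.29) = 1.05367
  −0.26·log₂(0.13) = 0.76529
H(P,Q) = 1.9368 bits.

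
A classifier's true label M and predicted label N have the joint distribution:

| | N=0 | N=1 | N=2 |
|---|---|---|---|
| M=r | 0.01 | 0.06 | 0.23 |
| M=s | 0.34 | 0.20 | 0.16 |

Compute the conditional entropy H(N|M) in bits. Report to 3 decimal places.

Chain rule: H(N|M) = H(M,N) − H(M).
Marginals: p(M) = (0.3000, 0.7000), p(N) = (0.3500, 0.2600, 0.3900).
H(M,N) = 2.2142 bits; H(M) = 0.8813 bits.
H(N|M) = 2.2142 − 0.8813 = 1.333 bits.

1.333 bits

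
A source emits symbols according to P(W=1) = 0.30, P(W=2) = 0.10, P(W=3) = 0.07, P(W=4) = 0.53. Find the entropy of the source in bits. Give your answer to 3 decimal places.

H(W) = −Σ p·log₂ p.
  −(0.30)·log₂(0.30) = 0.5211
  −(0.10)·log₂(0.10) = 0.3322
  −(0.07)·log₂(0.07) = 0.2686
  −(0.53)·log₂(0.53) = 0.4854
Sum: 0.5211 + 0.3322 + 0.2686 + 0.4854 = 1.607 bits.

1.607 bits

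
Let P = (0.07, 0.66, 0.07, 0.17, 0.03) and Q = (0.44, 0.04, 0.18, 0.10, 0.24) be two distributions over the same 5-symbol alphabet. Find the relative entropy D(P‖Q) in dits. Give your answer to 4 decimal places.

0.7310 dits

D(P‖Q) = Σ p·log₁₀(p/q).
  0.07·log₁₀(0.07/0.44) = -0.05588
  0.66·log₁₀(0.66/0.04) = 0.80354
  0.07·log₁₀(0.07/0.18) = -0.02871
  0.17·log₁₀(0.17/0.10) = 0.03918
  0.03·log₁₀(0.03/0.24) = -0.02709
D(P‖Q) = 0.7310 dits.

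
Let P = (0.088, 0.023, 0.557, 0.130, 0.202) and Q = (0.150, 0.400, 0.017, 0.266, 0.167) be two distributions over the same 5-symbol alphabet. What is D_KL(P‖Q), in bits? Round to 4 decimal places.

2.5627 bits

D(P‖Q) = Σ p·log₂(p/q).
  0.088·log₂(0.088/0.150) = -0.06771
  0.023·log₂(0.023/0.400) = -0.09477
  0.557·log₂(0.557/0.017) = 2.80398
  0.130·log₂(0.130/0.266) = -0.13428
  0.202·log₂(0.202/0.167) = 0.05545
D(P‖Q) = 2.5627 bits.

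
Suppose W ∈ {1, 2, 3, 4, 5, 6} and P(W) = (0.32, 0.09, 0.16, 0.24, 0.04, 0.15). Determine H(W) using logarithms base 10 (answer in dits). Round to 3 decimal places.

0.708 dits

H(W) = −Σ p·log₁₀ p.
  −(0.32)·log₁₀(0.32) = 0.1584
  −(0.09)·log₁₀(0.09) = 0.0941
  −(0.16)·log₁₀(0.16) = 0.1273
  −(0.24)·log₁₀(0.24) = 0.1487
  −(0.04)·log₁₀(0.04) = 0.0559
  −(0.15)·log₁₀(0.15) = 0.1236
Sum: 0.1584 + 0.0941 + 0.1273 + 0.1487 + 0.0559 + 0.1236 = 0.708 dits.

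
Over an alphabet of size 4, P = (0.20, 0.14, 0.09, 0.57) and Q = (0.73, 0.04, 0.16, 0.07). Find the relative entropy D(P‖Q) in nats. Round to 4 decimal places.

1.0600 nats

D(P‖Q) = Σ p·ln(p/q).
  0.20·ln(0.20/0.73) = -0.25895
  0.14·ln(0.14/0.04) = 0.17539
  0.09·ln(0.09/0.16) = -0.05178
  0.57·ln(0.57/0.07) = 1.19537
D(P‖Q) = 1.0600 nats.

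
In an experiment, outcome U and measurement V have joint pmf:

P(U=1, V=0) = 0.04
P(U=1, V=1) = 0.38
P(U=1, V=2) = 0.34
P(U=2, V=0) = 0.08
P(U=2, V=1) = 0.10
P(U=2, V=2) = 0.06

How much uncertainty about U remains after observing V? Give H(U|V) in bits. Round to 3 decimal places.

Marginals: p(U) = (0.7600, 0.2400), p(V) = (0.1200, 0.4800, 0.4000).
H(U|V) = Σ p(V) · H(U|V=·).
  V=0: p=0.1200, H(U|V=0) = 0.9183
  V=1: p=0.4800, H(U|V=1) = 0.7383
  V=2: p=0.4000, H(U|V=2) = 0.6098
Weighted sum = 0.709 bits.

0.709 bits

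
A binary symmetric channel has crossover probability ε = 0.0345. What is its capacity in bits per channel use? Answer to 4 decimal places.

0.7835 bits

Binary symmetric channel: C = 1 − h₂(ε) where h₂ is the binary entropy function.
h₂(0.0345) = −0.0345·log₂0.0345 − 0.9655·log₂0.9655 = 0.2165.
C = 1 − 0.2165 = 0.7835 bits per channel use.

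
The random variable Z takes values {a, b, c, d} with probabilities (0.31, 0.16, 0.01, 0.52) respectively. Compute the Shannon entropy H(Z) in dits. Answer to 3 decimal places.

H(Z) = −Σ p·log₁₀ p.
  −(0.31)·log₁₀(0.31) = 0.1577
  −(0.16)·log₁₀(0.16) = 0.1273
  −(0.01)·log₁₀(0.01) = 0.0200
  −(0.52)·log₁₀(0.52) = 0.1477
Sum: 0.1577 + 0.1273 + 0.0200 + 0.1477 = 0.453 dits.

0.453 dits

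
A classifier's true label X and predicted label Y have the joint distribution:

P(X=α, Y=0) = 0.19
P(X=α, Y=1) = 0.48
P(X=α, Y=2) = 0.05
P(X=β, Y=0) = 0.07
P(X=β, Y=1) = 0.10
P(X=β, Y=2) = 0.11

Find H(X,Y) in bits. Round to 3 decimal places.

H(X,Y) = −Σ p(x,y)·log₂ p(x,y) over all 6 cells.
  cell (α,0): −0.19·log₂0.19 = 0.4552
  cell (α,1): −0.48·log₂0.48 = 0.5083
  cell (α,2): −0.05·log₂0.05 = 0.2161
  cell (β,0): −0.07·log₂0.07 = 0.2686
  cell (β,1): −0.10·log₂0.10 = 0.3322
  cell (β,2): −0.11·log₂0.11 = 0.3503
Sum = 2.131 bits.

2.131 bits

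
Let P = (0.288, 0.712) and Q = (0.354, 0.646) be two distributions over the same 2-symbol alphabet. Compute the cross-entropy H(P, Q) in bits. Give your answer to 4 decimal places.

0.8803 bits

H(P,Q) = −Σ p·log₂ q.
  −0.288·log₂(0.354) = 0.43148
  −0.712·log₂(0.646) = 0.44884
H(P,Q) = 0.8803 bits.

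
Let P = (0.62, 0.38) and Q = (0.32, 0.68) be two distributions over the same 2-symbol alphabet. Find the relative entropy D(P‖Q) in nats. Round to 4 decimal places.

0.1889 nats

D(P‖Q) = Σ p·ln(p/q).
  0.62·ln(0.62/0.32) = 0.41007
  0.38·ln(0.38/0.68) = -0.22113
D(P‖Q) = 0.1889 nats.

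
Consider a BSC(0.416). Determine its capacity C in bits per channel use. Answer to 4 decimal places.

Binary symmetric channel: C = 1 − h₂(ε) where h₂ is the binary entropy function.
h₂(0.416) = −0.416·log₂0.416 − 0.584·log₂0.584 = 0.9795.
C = 1 − 0.9795 = 0.0205 bits per channel use.

0.0205 bits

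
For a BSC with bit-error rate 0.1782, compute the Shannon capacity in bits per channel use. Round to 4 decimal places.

0.3239 bits

Binary symmetric channel: C = 1 − h₂(ε) where h₂ is the binary entropy function.
h₂(0.1782) = −0.1782·log₂0.1782 − 0.8218·log₂0.8218 = 0.6761.
C = 1 − 0.6761 = 0.3239 bits per channel use.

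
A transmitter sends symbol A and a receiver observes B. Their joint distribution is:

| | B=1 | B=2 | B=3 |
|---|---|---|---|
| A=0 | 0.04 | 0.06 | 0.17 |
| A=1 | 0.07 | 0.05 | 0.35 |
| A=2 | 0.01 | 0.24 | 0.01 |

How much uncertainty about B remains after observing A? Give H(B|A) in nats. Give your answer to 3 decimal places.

0.678 nats

Chain rule: H(B|A) = H(A,B) − H(A).
Marginals: p(A) = (0.2700, 0.4700, 0.2600), p(B) = (0.1200, 0.3500, 0.5300).
H(A,B) = 1.7368 nats; H(A) = 1.0586 nats.
H(B|A) = 1.7368 − 1.0586 = 0.678 nats.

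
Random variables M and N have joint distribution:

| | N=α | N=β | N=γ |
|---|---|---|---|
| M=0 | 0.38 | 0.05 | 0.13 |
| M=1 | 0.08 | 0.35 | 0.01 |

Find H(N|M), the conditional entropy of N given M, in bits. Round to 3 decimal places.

Marginals: p(M) = (0.5600, 0.4400), p(N) = (0.4600, 0.4000, 0.1400).
H(N|M) = Σ p(M) · H(N|M=·).
  M=0: p=0.5600, H(N|M=0) = 1.1799
  M=1: p=0.4400, H(N|M=1) = 0.8339
Weighted sum = 1.028 bits.

1.028 bits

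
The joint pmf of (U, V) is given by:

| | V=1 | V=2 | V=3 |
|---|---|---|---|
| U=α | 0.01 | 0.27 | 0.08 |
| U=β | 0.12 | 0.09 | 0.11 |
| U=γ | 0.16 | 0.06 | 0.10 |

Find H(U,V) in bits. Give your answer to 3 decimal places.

H(U,V) = −Σ p(x,y)·log₂ p(x,y) over all 9 cells.
  cell (α,1): −0.01·log₂0.01 = 0.0664
  cell (α,2): −0.27·log₂0.27 = 0.5100
  cell (α,3): −0.08·log₂0.08 = 0.2915
  cell (β,1): −0.12·log₂0.12 = 0.3671
  cell (β,2): −0.09·log₂0.09 = 0.3127
  cell (β,3): −0.11·log₂0.11 = 0.3503
  cell (γ,1): −0.16·log₂0.16 = 0.4230
  cell (γ,2): −0.06·log₂0.06 = 0.2435
  cell (γ,3): −0.10·log₂0.10 = 0.3322
Sum = 2.897 bits.

2.897 bits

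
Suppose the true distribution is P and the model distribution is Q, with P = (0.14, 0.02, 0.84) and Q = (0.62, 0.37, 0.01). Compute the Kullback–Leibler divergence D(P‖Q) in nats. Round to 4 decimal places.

D(P‖Q) = Σ p·ln(p/q).
  0.14·ln(0.14/0.62) = -0.20833
  0.02·ln(0.02/0.37) = -0.05836
  0.84·ln(0.84/0.01) = 3.72189
D(P‖Q) = 3.4552 nats.

3.4552 nats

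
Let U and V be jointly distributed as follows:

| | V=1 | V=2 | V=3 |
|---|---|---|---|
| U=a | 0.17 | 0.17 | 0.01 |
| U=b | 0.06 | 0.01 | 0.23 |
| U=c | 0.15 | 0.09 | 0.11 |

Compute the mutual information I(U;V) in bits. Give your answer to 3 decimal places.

0.345 bits

Marginals: p(U) = (0.3500, 0.3000, 0.3500), p(V) = (0.3800, 0.2700, 0.3500).
I(U;V) = Σ p(x,y)·log₂[p(x,y)/(p(x)p(y))].
  (a,1): 0.17·log₂(1.2782) = 0.0602
  (a,2): 0.17·log₂(1.7989) = 0.1440
  (a,3): 0.01·log₂(0.0816) = -0.0361
  (b,1): 0.06·log₂(0.5263) = -0.0556
  (b,2): 0.01·log₂(0.1235) = -0.0302
  (b,3): 0.23·log₂(2.1905) = 0.2602
  (c,1): 0.15·log₂(1.1278) = 0.0260
  (c,2): 0.09·log₂(0.9524) = -0.0063
  (c,3): 0.11·log₂(0.8980) = -0.0171
Sum = 0.345 bits.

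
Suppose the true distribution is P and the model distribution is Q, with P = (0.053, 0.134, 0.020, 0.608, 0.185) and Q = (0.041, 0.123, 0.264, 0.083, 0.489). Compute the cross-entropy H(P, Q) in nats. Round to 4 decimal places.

2.1223 nats

H(P,Q) = −Σ p·ln q.
  −0.053·ln(0.041) = 0.16929
  −0.134·ln(0.123) = 0.28081
  −0.020·ln(0.264) = 0.02664
  −0.608·ln(0.083) = 1.51326
  −0.185·ln(0.489) = 0.13235
H(P,Q) = 2.1223 nats.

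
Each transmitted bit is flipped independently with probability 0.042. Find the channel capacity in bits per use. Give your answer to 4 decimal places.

0.7486 bits

Binary symmetric channel: C = 1 − h₂(ε) where h₂ is the binary entropy function.
h₂(0.042) = −0.042·log₂0.042 − 0.958·log₂0.958 = 0.2514.
C = 1 − 0.2514 = 0.7486 bits per channel use.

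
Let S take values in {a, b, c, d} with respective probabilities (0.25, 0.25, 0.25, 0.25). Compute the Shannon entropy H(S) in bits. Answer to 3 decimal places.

2.000 bits

H(S) = −Σ p·log₂ p.
  −(0.25)·log₂(0.25) = 0.5000
  −(0.25)·log₂(0.25) = 0.5000
  −(0.25)·log₂(0.25) = 0.5000
  −(0.25)·log₂(0.25) = 0.5000
Sum: 0.5000 + 0.5000 + 0.5000 + 0.5000 = 2.000 bits.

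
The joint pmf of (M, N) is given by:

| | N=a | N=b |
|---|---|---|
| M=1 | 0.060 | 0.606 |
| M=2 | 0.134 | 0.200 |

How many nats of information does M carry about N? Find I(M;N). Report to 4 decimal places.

0.0654 nats

Marginals: p(M) = (0.6660, 0.3340), p(N) = (0.1940, 0.8060).
I(M;N) = H(M) + H(N) − H(M,N).
H(M) = 0.6370, H(N) = 0.4920, H(M,N) = 1.0636.
I(M;N) = 0.6370 + 0.4920 − 1.0636 = 0.0654 nats.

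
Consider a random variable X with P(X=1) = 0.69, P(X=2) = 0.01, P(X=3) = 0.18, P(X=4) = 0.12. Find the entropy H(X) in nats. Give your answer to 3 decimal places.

0.865 nats

H(X) = −Σ p·ln p.
  −(0.69)·ln(0.69) = 0.2560
  −(0.01)·ln(0.01) = 0.0461
  −(0.18)·ln(0.18) = 0.3087
  −(0.12)·ln(0.12) = 0.2544
Sum: 0.2560 + 0.0461 + 0.3087 + 0.2544 = 0.865 nats.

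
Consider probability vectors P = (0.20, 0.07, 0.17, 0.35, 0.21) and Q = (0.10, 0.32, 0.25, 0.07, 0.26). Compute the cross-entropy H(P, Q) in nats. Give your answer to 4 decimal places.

1.9896 nats

H(P,Q) = −Σ p·ln q.
  −0.20·ln(0.10) = 0.46052
  −0.07·ln(0.32) = 0.07976
  −0.17·ln(0.25) = 0.23567
  −0.35·ln(0.07) = 0.93074
  −0.21·ln(0.26) = 0.28289
H(P,Q) = 1.9896 nats.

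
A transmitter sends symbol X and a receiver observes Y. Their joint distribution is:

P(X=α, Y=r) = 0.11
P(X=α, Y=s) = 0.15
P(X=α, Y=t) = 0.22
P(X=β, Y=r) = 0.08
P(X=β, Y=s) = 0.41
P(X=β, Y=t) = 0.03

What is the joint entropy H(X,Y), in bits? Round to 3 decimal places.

2.212 bits

H(X,Y) = −Σ p(x,y)·log₂ p(x,y) over all 6 cells.
  cell (α,r): −0.11·log₂0.11 = 0.3503
  cell (α,s): −0.15·log₂0.15 = 0.4105
  cell (α,t): −0.22·log₂0.22 = 0.4806
  cell (β,r): −0.08·log₂0.08 = 0.2915
  cell (β,s): −0.41·log₂0.41 = 0.5274
  cell (β,t): −0.03·log₂0.03 = 0.1518
Sum = 2.212 bits.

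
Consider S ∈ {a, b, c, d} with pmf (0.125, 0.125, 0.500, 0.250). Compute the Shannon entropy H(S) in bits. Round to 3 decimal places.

1.750 bits

H(S) = −Σ p·log₂ p.
  −(0.125)·log₂(0.125) = 0.3750
  −(0.125)·log₂(0.125) = 0.3750
  −(0.500)·log₂(0.500) = 0.5000
  −(0.250)·log₂(0.250) = 0.5000
Sum: 0.3750 + 0.3750 + 0.5000 + 0.5000 = 1.750 bits.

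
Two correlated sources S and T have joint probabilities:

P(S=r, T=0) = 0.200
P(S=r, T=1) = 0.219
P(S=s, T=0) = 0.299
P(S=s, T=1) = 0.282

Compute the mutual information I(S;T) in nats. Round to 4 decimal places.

Marginals: p(S) = (0.4190, 0.5810), p(T) = (0.4990, 0.5010).
I(S;T) = H(S) + H(T) − H(S,T).
H(S) = 0.6800, H(T) = 0.6931, H(S,T) = 1.3724.
I(S;T) = 0.6800 + 0.6931 − 1.3724 = 0.0007 nats.

0.0007 nats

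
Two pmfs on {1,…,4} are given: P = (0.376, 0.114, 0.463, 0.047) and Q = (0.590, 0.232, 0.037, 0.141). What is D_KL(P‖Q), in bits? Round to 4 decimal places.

D(P‖Q) = Σ p·log₂(p/q).
  0.376·log₂(0.376/0.590) = -0.24439
  0.114·log₂(0.114/0.232) = -0.11686
  0.463·log₂(0.463/0.037) = 1.68783
  0.047·log₂(0.047/0.141) = -0.07449
D(P‖Q) = 1.2521 bits.

1.2521 bits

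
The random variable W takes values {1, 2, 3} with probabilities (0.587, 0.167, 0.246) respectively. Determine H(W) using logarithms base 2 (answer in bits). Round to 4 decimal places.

H(W) = −Σ p·log₂ p.
  −(0.587)·log₂(0.587) = 0.45115
  −(0.167)·log₂(0.167) = 0.43121
  −(0.246)·log₂(0.246) = 0.49772
Sum: 0.45115 + 0.43121 + 0.49772 = 1.3801 bits.

1.3801 bits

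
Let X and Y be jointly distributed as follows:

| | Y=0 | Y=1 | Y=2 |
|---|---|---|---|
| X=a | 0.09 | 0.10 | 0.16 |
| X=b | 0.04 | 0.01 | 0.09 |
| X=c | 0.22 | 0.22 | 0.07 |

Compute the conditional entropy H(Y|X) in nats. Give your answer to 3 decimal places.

Chain rule: H(Y|X) = H(X,Y) − H(X).
Marginals: p(X) = (0.3500, 0.1400, 0.5100), p(Y) = (0.3500, 0.3300, 0.3200).
H(X,Y) = 1.9841 nats; H(X) = 0.9861 nats.
H(Y|X) = 1.9841 − 0.9861 = 0.998 nats.

0.998 nats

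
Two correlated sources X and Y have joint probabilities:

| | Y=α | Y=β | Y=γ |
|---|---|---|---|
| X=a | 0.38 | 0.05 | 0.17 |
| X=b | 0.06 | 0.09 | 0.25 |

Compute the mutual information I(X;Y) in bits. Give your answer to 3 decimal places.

Marginals: p(X) = (0.6000, 0.4000), p(Y) = (0.4400, 0.1400, 0.4200).
I(X;Y) = Σ p(x,y)·log₂[p(x,y)/(p(x)p(y))].
  (a,α): 0.38·log₂(1.4394) = 0.1997
  (a,β): 0.05·log₂(0.5952) = -0.0374
  (a,γ): 0.17·log₂(0.6746) = -0.0965
  (b,α): 0.06·log₂(0.3409) = -0.0932
  (b,β): 0.09·log₂(1.6071) = 0.0616
  (b,γ): 0.25·log₂(1.4881) = 0.1434
Sum = 0.178 bits.

0.178 bits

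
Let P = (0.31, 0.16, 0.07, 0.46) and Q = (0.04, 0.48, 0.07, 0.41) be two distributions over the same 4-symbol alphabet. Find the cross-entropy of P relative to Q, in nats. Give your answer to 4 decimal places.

H(P,Q) = −Σ p·ln q.
  −0.31·ln(0.04) = 0.99785
  −0.16·ln(0.48) = 0.11744
  −0.07·ln(0.07) = 0.18615
  −0.46·ln(0.41) = 0.41014
H(P,Q) = 1.7116 nats.

1.7116 nats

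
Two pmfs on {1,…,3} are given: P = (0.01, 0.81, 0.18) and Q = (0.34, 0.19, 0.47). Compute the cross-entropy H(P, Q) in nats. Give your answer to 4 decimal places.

H(P,Q) = −Σ p·ln q.
  −0.01·ln(0.34) = 0.01079
  −0.81·ln(0.19) = 1.34519
  −0.18·ln(0.47) = 0.13590
H(P,Q) = 1.4919 nats.

1.4919 nats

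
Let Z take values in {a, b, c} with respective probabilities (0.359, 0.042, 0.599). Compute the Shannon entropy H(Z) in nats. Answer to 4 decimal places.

H(Z) = −Σ p·ln p.
  −(0.359)·ln(0.359) = 0.36777
  −(0.042)·ln(0.042) = 0.13314
  −(0.599)·ln(0.599) = 0.30698
Sum: 0.36777 + 0.13314 + 0.30698 = 0.8079 nats.

0.8079 nats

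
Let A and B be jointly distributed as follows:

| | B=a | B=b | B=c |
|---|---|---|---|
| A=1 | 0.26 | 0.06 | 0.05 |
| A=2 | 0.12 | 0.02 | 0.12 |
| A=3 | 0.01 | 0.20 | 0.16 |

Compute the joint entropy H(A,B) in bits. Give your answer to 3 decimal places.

H(A,B) = −Σ p(x,y)·log₂ p(x,y) over all 9 cells.
  cell (1,a): −0.26·log₂0.26 = 0.5053
  cell (1,b): −0.06·log₂0.06 = 0.2435
  cell (1,c): −0.05·log₂0.05 = 0.2161
  cell (2,a): −0.12·log₂0.12 = 0.3671
  cell (2,b): −0.02·log₂0.02 = 0.1129
  cell (2,c): −0.12·log₂0.12 = 0.3671
  cell (3,a): −0.01·log₂0.01 = 0.0664
  cell (3,b): −0.20·log₂0.20 = 0.4644
  cell (3,c): −0.16·log₂0.16 = 0.4230
Sum = 2.766 bits.

2.766 bits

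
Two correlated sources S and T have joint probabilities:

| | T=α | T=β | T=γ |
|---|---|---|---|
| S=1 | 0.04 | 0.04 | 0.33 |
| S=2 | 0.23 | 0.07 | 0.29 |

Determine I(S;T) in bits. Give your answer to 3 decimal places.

0.091 bits

Marginals: p(S) = (0.4100, 0.5900), p(T) = (0.2700, 0.1100, 0.6200).
I(S;T) = Σ p(x,y)·log₂[p(x,y)/(p(x)p(y))].
  (1,α): 0.04·log₂(0.3613) = -0.0587
  (1,β): 0.04·log₂(0.8869) = -0.0069
  (1,γ): 0.33·log₂(1.2982) = 0.1242
  (2,α): 0.23·log₂(1.4438) = 0.1219
  (2,β): 0.07·log₂(1.0786) = 0.0076
  (2,γ): 0.29·log₂(0.7928) = -0.0972
Sum = 0.091 bits.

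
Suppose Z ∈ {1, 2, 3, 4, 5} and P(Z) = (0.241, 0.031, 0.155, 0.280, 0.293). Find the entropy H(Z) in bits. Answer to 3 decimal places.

H(Z) = −Σ p·log₂ p.
  −(0.241)·log₂(0.241) = 0.4947
  −(0.031)·log₂(0.031) = 0.1554
  −(0.155)·log₂(0.155) = 0.4169
  −(0.280)·log₂(0.280) = 0.5142
  −(0.293)·log₂(0.293) = 0.5189
Sum: 0.4947 + 0.1554 + 0.4169 + 0.5142 + 0.5189 = 2.100 bits.

2.100 bits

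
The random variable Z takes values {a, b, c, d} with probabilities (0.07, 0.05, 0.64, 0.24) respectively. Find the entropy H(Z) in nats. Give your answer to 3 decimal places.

0.964 nats

H(Z) = −Σ p·ln p.
  −(0.07)·ln(0.07) = 0.1861
  −(0.05)·ln(0.05) = 0.1498
  −(0.64)·ln(0.64) = 0.2856
  −(0.24)·ln(0.24) = 0.3425
Sum: 0.1861 + 0.1498 + 0.2856 + 0.3425 = 0.964 nats.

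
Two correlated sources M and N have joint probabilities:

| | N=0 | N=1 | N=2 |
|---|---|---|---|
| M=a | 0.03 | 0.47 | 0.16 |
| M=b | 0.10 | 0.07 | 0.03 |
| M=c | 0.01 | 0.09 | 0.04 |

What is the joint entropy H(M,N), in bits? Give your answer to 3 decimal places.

H(M,N) = −Σ p(x,y)·log₂ p(x,y) over all 9 cells.
  cell (a,0): −0.03·log₂0.03 = 0.1518
  cell (a,1): −0.47·log₂0.47 = 0.5120
  cell (a,2): −0.16·log₂0.16 = 0.4230
  cell (b,0): −0.10·log₂0.10 = 0.3322
  cell (b,1): −0.07·log₂0.07 = 0.2686
  cell (b,2): −0.03·log₂0.03 = 0.1518
  cell (c,0): −0.01·log₂0.01 = 0.0664
  cell (c,1): −0.09·log₂0.09 = 0.3127
  cell (c,2): −0.04·log₂0.04 = 0.1858
Sum = 2.404 bits.

2.404 bits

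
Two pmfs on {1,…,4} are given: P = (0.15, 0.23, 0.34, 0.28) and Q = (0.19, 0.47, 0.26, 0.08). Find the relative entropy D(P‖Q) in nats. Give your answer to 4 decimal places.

0.2422 nats

D(P‖Q) = Σ p·ln(p/q).
  0.15·ln(0.15/0.19) = -0.03546
  0.23·ln(0.23/0.47) = -0.16437
  0.34·ln(0.34/0.26) = 0.09121
  0.28·ln(0.28/0.08) = 0.35077
D(P‖Q) = 0.2422 nats.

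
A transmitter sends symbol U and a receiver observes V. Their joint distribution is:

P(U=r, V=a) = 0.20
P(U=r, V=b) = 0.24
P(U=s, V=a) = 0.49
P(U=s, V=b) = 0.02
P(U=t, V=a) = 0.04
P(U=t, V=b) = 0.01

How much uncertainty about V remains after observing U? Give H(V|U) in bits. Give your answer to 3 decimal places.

Chain rule: H(V|U) = H(U,V) − H(U).
Marginals: p(U) = (0.4400, 0.5100, 0.0500), p(V) = (0.7300, 0.2700).
H(U,V) = 1.8279 bits; H(U) = 1.2327 bits.
H(V|U) = 1.8279 − 1.2327 = 0.595 bits.

0.595 bits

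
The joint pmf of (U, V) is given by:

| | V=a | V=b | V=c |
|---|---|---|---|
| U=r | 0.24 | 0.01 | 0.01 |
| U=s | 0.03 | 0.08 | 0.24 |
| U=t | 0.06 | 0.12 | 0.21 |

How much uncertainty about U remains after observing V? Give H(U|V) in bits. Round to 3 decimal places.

1.132 bits

Chain rule: H(U|V) = H(U,V) − H(V).
Marginals: p(U) = (0.2600, 0.3500, 0.3900), p(V) = (0.3300, 0.2100, 0.4600).
H(U,V) = 2.6478 bits; H(V) = 1.5160 bits.
H(U|V) = 2.6478 − 1.5160 = 1.132 bits.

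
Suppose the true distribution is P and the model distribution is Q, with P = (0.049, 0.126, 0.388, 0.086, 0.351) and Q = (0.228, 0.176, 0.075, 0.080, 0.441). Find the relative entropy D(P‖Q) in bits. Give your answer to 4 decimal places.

D(P‖Q) = Σ p·log₂(p/q).
  0.049·log₂(0.049/0.228) = -0.10869
  0.126·log₂(0.126/0.176) = -0.06075
  0.388·log₂(0.388/0.075) = 0.91998
  0.086·log₂(0.086/0.080) = 0.00897
  0.351·log₂(0.351/0.441) = -0.11559
D(P‖Q) = 0.6439 bits.

0.6439 bits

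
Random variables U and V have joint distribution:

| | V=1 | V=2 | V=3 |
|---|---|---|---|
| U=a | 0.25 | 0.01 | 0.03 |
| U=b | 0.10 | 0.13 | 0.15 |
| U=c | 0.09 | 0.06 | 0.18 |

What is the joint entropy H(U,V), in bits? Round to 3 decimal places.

H(U,V) = −Σ p(x,y)·log₂ p(x,y) over all 9 cells.
  cell (a,1): −0.25·log₂0.25 = 0.5000
  cell (a,2): −0.01·log₂0.01 = 0.0664
  cell (a,3): −0.03·log₂0.03 = 0.1518
  cell (b,1): −0.10·log₂0.10 = 0.3322
  cell (b,2): −0.13·log₂0.13 = 0.3826
  cell (b,3): −0.15·log₂0.15 = 0.4105
  cell (c,1): −0.09·log₂0.09 = 0.3127
  cell (c,2): −0.06·log₂0.06 = 0.2435
  cell (c,3): −0.18·log₂0.18 = 0.4453
Sum = 2.845 bits.

2.845 bits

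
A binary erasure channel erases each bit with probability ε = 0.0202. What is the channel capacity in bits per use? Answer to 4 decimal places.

Binary erasure channel: capacity C = 1 − ε.
C = 1 − 0.0202 = 0.9798 bits per channel use.

0.9798 bits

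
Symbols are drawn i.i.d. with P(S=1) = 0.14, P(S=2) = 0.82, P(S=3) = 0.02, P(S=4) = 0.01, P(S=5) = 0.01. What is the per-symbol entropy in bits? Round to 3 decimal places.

0.878 bits

H(S) = −Σ p·log₂ p.
  −(0.14)·log₂(0.14) = 0.3971
  −(0.82)·log₂(0.82) = 0.2348
  −(0.02)·log₂(0.02) = 0.1129
  −(0.01)·log₂(0.01) = 0.0664
  −(0.01)·log₂(0.01) = 0.0664
Sum: 0.3971 + 0.2348 + 0.1129 + 0.0664 + 0.0664 = 0.878 bits.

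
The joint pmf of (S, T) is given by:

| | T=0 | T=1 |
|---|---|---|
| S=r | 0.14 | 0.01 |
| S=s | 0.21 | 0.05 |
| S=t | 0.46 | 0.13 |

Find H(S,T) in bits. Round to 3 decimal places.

H(S,T) = −Σ p(x,y)·log₂ p(x,y) over all 6 cells.
  cell (r,0): −0.14·log₂0.14 = 0.3971
  cell (r,1): −0.01·log₂0.01 = 0.0664
  cell (s,0): −0.21·log₂0.21 = 0.4728
  cell (s,1): −0.05·log₂0.05 = 0.2161
  cell (t,0): −0.46·log₂0.46 = 0.5153
  cell (t,1): −0.13·log₂0.13 = 0.3826
Sum = 2.050 bits.

2.050 bits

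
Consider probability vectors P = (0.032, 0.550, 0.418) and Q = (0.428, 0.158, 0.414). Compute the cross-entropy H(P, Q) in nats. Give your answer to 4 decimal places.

1.4106 nats

H(P,Q) = −Σ p·ln q.
  −0.032·ln(0.428) = 0.02716
  −0.550·ln(0.158) = 1.01484
  −0.418·ln(0.414) = 0.36863
H(P,Q) = 1.4106 nats.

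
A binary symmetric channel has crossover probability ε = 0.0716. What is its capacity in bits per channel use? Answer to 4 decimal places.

0.6281 bits

Binary symmetric channel: C = 1 − h₂(ε) where h₂ is the binary entropy function.
h₂(0.0716) = −0.0716·log₂0.0716 − 0.9284·log₂0.9284 = 0.3719.
C = 1 − 0.3719 = 0.6281 bits per channel use.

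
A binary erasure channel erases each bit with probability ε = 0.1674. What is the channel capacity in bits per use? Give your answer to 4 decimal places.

Binary erasure channel: capacity C = 1 − ε.
C = 1 − 0.1674 = 0.8326 bits per channel use.

0.8326 bits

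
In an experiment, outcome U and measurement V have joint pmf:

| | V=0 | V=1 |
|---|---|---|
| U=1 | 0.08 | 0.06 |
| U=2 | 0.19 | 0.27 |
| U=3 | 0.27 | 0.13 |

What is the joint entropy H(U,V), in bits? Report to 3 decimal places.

2.393 bits

H(U,V) = −Σ p(x,y)·log₂ p(x,y) over all 6 cells.
  cell (1,0): −0.08·log₂0.08 = 0.2915
  cell (1,1): −0.06·log₂0.06 = 0.2435
  cell (2,0): −0.19·log₂0.19 = 0.4552
  cell (2,1): −0.27·log₂0.27 = 0.5100
  cell (3,0): −0.27·log₂0.27 = 0.5100
  cell (3,1): −0.13·log₂0.13 = 0.3826
Sum = 2.393 bits.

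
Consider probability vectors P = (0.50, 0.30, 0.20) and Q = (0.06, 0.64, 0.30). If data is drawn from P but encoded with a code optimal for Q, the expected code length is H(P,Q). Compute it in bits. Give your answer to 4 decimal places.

2.5700 bits

H(P,Q) = −Σ p·log₂ q.
  −0.50·log₂(0.06) = 2.02945
  −0.30·log₂(0.64) = 0.19316
  −0.20·log₂(0.30) = 0.34739
H(P,Q) = 2.5700 bits.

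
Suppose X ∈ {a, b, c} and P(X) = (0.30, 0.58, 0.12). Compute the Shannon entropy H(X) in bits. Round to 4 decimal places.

H(X) = −Σ p·log₂ p.
  −(0.30)·log₂(0.30) = 0.52109
  −(0.58)·log₂(0.58) = 0.45581
  −(0.12)·log₂(0.12) = 0.36707
Sum: 0.52109 + 0.45581 + 0.36707 = 1.3440 bits.

1.3440 bits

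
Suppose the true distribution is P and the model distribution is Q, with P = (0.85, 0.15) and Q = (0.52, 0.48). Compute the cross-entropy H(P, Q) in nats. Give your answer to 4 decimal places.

0.6659 nats

H(P,Q) = −Σ p·ln q.
  −0.85·ln(0.52) = 0.55584
  −0.15·ln(0.48) = 0.11010
H(P,Q) = 0.6659 nats.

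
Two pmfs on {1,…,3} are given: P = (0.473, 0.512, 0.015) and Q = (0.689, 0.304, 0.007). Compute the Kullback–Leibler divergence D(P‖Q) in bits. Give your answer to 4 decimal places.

0.1449 bits

D(P‖Q) = Σ p·log₂(p/q).
  0.473·log₂(0.473/0.689) = -0.25668
  0.512·log₂(0.512/0.304) = 0.38506
  0.015·log₂(0.015/0.007) = 0.01649
D(P‖Q) = 0.1449 bits.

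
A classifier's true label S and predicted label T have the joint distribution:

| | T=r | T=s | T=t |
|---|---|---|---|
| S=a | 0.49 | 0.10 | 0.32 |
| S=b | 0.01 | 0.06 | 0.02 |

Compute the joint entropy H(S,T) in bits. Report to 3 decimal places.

1.785 bits

H(S,T) = −Σ p(x,y)·log₂ p(x,y) over all 6 cells.
  cell (a,r): −0.49·log₂0.49 = 0.5043
  cell (a,s): −0.10·log₂0.10 = 0.3322
  cell (a,t): −0.32·log₂0.32 = 0.5260
  cell (b,r): −0.01·log₂0.01 = 0.0664
  cell (b,s): −0.06·log₂0.06 = 0.2435
  cell (b,t): −0.02·log₂0.02 = 0.1129
Sum = 1.785 bits.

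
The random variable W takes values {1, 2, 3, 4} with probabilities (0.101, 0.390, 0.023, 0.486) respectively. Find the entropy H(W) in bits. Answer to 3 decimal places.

H(W) = −Σ p·log₂ p.
  −(0.101)·log₂(0.101) = 0.3341
  −(0.390)·log₂(0.390) = 0.5298
  −(0.023)·log₂(0.023) = 0.1252
  −(0.486)·log₂(0.486) = 0.5059
Sum: 0.3341 + 0.5298 + 0.1252 + 0.5059 = 1.495 bits.

1.495 bits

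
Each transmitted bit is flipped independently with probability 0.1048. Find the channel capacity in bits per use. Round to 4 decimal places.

0.5160 bits

Binary symmetric channel: C = 1 − h₂(ε) where h₂ is the binary entropy function.
h₂(0.1048) = −0.1048·log₂0.1048 − 0.8952·log₂0.8952 = 0.4840.
C = 1 − 0.4840 = 0.5160 bits per channel use.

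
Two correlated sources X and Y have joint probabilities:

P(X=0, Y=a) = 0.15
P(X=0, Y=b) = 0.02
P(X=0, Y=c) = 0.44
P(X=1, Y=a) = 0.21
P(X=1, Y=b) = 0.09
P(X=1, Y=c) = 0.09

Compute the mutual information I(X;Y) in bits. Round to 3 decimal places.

0.188 bits

Marginals: p(X) = (0.6100, 0.3900), p(Y) = (0.3600, 0.1100, 0.5300).
I(X;Y) = H(X) + H(Y) − H(X,Y).
H(X) = 0.9648, H(Y) = 1.3663, H(X,Y) = 2.1427.
I(X;Y) = 0.9648 + 1.3663 − 2.1427 = 0.188 bits.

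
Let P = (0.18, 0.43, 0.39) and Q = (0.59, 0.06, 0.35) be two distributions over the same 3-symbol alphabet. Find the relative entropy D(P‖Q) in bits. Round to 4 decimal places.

D(P‖Q) = Σ p·log₂(p/q).
  0.18·log₂(0.18/0.59) = -0.30829
  0.43·log₂(0.43/0.06) = 1.22176
  0.39·log₂(0.39/0.35) = 0.06089
D(P‖Q) = 0.9744 bits.

0.9744 bits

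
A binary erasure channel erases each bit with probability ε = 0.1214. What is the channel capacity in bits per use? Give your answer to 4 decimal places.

Binary erasure channel: capacity C = 1 − ε.
C = 1 − 0.1214 = 0.8786 bits per channel use.

0.8786 bits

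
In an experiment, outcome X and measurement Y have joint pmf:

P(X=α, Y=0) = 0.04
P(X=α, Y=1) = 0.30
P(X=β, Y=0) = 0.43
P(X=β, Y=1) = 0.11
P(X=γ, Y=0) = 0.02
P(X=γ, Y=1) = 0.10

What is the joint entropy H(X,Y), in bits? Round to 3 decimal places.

H(X,Y) = −Σ p(x,y)·log₂ p(x,y) over all 6 cells.
  cell (α,0): −0.04·log₂0.04 = 0.1858
  cell (α,1): −0.30·log₂0.30 = 0.5211
  cell (β,0): −0.43·log₂0.43 = 0.5236
  cell (β,1): −0.11·log₂0.11 = 0.3503
  cell (γ,0): −0.02·log₂0.02 = 0.1129
  cell (γ,1): −0.10·log₂0.10 = 0.3322
Sum = 2.026 bits.

2.026 bits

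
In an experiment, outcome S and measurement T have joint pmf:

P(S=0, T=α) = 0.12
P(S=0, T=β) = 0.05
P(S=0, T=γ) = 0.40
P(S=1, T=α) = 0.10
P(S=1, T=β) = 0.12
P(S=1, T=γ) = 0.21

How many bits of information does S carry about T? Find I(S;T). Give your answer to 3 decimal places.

0.052 bits

Marginals: p(S) = (0.5700, 0.4300), p(T) = (0.2200, 0.1700, 0.6100).
I(S;T) = H(S) + H(T) − H(S,T).
H(S) = 0.9858, H(T) = 1.3502, H(S,T) = 2.2840.
I(S;T) = 0.9858 + 1.3502 − 2.2840 = 0.052 bits.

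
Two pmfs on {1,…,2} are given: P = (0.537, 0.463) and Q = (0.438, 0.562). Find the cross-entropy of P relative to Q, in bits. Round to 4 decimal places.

H(P,Q) = −Σ p·log₂ q.
  −0.537·log₂(0.438) = 0.63957
  −0.463·log₂(0.562) = 0.38492
H(P,Q) = 1.0245 bits.

1.0245 bits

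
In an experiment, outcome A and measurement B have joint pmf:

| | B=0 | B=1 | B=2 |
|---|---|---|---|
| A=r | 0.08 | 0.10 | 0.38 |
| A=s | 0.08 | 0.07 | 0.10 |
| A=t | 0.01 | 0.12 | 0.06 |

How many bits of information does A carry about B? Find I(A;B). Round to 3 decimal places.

Marginals: p(A) = (0.5600, 0.2500, 0.1900), p(B) = (0.1700, 0.2900, 0.5400).
I(A;B) = Σ p(x,y)·log₂[p(x,y)/(p(x)p(y))].
  (r,0): 0.08·log₂(0.8403) = -0.0201
  (r,1): 0.10·log₂(0.6158) = -0.0700
  (r,2): 0.38·log₂(1.2566) = 0.1252
  (s,0): 0.08·log₂(1.8824) = 0.0730
  (s,1): 0.07·log₂(0.9655) = -0.0035
  (s,2): 0.10·log₂(0.7407) = -0.0433
  (t,0): 0.01·log₂(0.3096) = -0.0169
  (t,1): 0.12·log₂(2.1779) = 0.1347
  (t,2): 0.06·log₂(0.5848) = -0.0464
Sum = 0.133 bits.

0.133 bits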